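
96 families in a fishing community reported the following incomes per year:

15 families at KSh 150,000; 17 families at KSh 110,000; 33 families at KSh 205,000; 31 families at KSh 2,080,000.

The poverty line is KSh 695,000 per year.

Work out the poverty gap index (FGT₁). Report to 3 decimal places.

0.514

Poor units: 17×KSh 110,000, 15×KSh 150,000, 33×KSh 205,000 (q = 65 of N = 96).
Shortfall ratios: (695000−110000)/695000 = 0.8417 (×17); (695000−150000)/695000 = 0.7842 (×15); (695000−205000)/695000 = 0.7050 (×33).
Σ = 49.338129. Dividing by the full population N = 96 gives P₁ = 0.514.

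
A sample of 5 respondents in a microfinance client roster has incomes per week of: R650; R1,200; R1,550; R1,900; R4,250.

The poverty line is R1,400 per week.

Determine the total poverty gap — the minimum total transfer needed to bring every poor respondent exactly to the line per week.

Poor units: R650, R1,200 (q = 2 of N = 5).
Individual gaps: 1400−650 = 750; 1400−1200 = 200.
Aggregate gap = R950.

R950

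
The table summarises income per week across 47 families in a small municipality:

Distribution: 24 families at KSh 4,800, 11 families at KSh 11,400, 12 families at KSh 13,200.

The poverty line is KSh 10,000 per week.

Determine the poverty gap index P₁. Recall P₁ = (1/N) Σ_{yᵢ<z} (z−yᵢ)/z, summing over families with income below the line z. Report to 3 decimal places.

0.266

Incomes under z: 24×KSh 4,800 (q = 24 of N = 47).
Gap ratios (z−y)/z: (10000−4800)/10000 = 0.5200 (×24).
Σ = 12.480000. Dividing by the full population N = 47 gives P₁ = 0.266.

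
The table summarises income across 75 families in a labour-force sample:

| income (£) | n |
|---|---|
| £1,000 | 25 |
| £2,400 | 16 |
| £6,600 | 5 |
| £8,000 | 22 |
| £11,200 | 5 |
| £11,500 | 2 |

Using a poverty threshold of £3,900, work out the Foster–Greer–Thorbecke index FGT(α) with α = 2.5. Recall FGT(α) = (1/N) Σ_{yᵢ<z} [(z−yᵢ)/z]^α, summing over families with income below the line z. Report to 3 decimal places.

Below z: 25×£1,000, 16×£2,400 (q = 41 of N = 75).
Shortfall ratios: (3900−1000)/3900 = 0.7436 (×25); (3900−2400)/3900 = 0.3846 (×16).
Raised to α = 2.5: 0.47680 (×25); 0.09174 (×16).
Sum = 13.387791; FGT(2.5) = 13.387791 / 75 = 0.179.

0.179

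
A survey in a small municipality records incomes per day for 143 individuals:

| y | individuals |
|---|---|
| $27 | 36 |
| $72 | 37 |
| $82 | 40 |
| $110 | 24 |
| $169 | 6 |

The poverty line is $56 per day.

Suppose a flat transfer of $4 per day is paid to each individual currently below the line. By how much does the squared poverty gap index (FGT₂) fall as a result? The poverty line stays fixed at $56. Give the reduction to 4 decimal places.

0.0173

Before: below the line — 36×$27; squared poverty gap index (FGT₂) = 0.067513.
After the $4 transfer: below the line — 36×$31; squared poverty gap index (FGT₂) = 0.050173.
Reduction = 0.067513 − 0.050173 = 0.0173.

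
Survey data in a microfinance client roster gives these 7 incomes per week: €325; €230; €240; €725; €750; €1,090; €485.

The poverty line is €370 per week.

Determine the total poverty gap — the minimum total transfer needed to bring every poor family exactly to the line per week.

€315

Incomes under z: €230, €240, €325 (q = 3 of N = 7).
Individual gaps: 370−230 = 140; 370−240 = 130; 370−325 = 45.
Aggregate gap = €315.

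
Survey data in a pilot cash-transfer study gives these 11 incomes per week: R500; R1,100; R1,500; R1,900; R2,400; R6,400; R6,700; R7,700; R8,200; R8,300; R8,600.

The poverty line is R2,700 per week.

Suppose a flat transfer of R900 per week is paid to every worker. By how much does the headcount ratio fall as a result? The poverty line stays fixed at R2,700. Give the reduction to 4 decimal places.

Before: below the line — R500, R1,100, R1,500, R1,900, R2,400; headcount ratio = 0.454545.
After the R900 transfer: below the line — R1,400, R2,000, R2,400; headcount ratio = 0.272727.
Reduction = 0.454545 − 0.272727 = 0.1818.

0.1818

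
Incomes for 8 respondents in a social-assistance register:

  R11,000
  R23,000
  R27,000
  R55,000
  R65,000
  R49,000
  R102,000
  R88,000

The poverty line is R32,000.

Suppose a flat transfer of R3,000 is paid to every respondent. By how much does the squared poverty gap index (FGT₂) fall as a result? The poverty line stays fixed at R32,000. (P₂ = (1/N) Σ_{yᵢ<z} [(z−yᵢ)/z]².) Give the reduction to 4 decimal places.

0.0223

Before: below the line — R11,000, R23,000, R27,000; squared poverty gap index (FGT₂) = 0.066772.
After the R3,000 transfer: below the line — R14,000, R26,000, R30,000; squared poverty gap index (FGT₂) = 0.044434.
Reduction = 0.066772 − 0.044434 = 0.0223.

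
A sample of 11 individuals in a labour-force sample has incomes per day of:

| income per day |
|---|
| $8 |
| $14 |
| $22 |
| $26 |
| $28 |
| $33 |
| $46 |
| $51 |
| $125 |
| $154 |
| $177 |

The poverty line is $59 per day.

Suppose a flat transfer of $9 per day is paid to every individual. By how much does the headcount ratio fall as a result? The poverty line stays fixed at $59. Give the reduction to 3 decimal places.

Before: below the line — $8, $14, $22, $26, $28, $33, $46, $51; headcount ratio = 0.72727.
After the $9 transfer: below the line — $17, $23, $31, $35, $37, $42, $55; headcount ratio = 0.63636.
Reduction = 0.72727 − 0.63636 = 0.091.

0.091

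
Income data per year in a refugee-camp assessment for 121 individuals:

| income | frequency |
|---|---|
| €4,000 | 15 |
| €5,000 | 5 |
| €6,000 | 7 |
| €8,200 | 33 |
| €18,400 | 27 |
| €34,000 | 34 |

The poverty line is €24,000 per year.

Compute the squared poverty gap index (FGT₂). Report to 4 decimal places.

Below z: 15×€4,000, 5×€5,000, 7×€6,000, 33×€8,200, 27×€18,400 (q = 87 of N = 121).
Relative gaps: (24000−4000)/24000 = 0.8333 (×15); (24000−5000)/24000 = 0.7917 (×5); (24000−6000)/24000 = 0.7500 (×7); (24000−8200)/24000 = 0.6583 (×33); (24000−18400)/24000 = 0.2333 (×27).
Squared: 0.6944 (×15); 0.6267 (×5); 0.5625 (×7); 0.4334 (×33); 0.0544 (×27).
Sum = 33.260139; P₂ = 33.260139 / 121 = 0.2749.

0.2749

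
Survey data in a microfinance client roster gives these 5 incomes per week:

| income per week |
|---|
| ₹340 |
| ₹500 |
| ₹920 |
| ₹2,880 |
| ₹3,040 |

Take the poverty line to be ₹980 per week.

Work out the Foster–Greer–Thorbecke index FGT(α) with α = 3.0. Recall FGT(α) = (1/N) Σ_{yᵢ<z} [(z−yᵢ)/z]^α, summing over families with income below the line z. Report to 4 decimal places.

Below the line: ₹340, ₹500, ₹920 (q = 3 of N = 5).
Normalized shortfalls: (980−340)/980 = 0.6531; (980−500)/980 = 0.4898; (980−920)/980 = 0.0612.
Raised to α = 3.0: 0.27852; 0.11750; 0.00023.
Sum = 0.396255; FGT(3.0) = 0.396255 / 5 = 0.0793.

0.0793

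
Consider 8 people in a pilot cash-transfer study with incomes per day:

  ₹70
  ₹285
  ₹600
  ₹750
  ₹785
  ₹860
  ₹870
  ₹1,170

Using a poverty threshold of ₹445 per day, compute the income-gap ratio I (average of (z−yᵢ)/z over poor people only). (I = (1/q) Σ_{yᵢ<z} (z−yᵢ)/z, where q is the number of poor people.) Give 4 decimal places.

Below z: ₹70, ₹285 (q = 2 of N = 8).
Shortfall ratios (z−y)/z: 0.8427, 0.3596; sum = 1.202247.
I averages over the q = 2 poor units only: 1.202247 / 2 = 0.6011.

0.6011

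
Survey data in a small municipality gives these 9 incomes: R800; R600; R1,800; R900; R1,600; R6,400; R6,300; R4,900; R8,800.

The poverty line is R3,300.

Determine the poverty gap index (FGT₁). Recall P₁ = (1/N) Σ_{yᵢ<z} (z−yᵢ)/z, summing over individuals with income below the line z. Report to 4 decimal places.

0.3636

Incomes under z: R600, R800, R900, R1,600, R1,800 (q = 5 of N = 9).
Gap ratios (z−y)/z: (3300−600)/3300 = 0.8182; (3300−800)/3300 = 0.7576; (3300−900)/3300 = 0.7273; (3300−1600)/3300 = 0.5152; (3300−1800)/3300 = 0.4545.
Σ = 3.272727. Dividing by the full population N = 9 gives P₁ = 0.3636.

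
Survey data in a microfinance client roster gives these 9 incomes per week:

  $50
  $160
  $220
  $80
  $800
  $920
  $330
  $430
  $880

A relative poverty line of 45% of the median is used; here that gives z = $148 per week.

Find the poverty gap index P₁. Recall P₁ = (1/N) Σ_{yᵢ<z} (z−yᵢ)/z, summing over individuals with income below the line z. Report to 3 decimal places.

0.125

Incomes under z: $50, $80 (q = 2 of N = 9).
Gap ratios (z−y)/z: (148−50)/148 = 0.6622; (148−80)/148 = 0.4595.
Sum of shortfalls = 1.121622; P₁ averages over all N: 1.121622 / 9 = 0.125.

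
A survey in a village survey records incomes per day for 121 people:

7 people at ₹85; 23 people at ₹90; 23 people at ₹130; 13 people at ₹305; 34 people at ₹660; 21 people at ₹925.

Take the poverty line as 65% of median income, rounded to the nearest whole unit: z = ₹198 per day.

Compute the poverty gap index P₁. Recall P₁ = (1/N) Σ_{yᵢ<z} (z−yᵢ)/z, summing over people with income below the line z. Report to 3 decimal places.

Below the line: 7×₹85, 23×₹90, 23×₹130 (q = 53 of N = 121).
Relative gaps: (198−85)/198 = 0.5707 (×7); (198−90)/198 = 0.5455 (×23); (198−130)/198 = 0.3434 (×23).
Σ = 24.439394. Dividing by the full population N = 121 gives P₁ = 0.202.

0.202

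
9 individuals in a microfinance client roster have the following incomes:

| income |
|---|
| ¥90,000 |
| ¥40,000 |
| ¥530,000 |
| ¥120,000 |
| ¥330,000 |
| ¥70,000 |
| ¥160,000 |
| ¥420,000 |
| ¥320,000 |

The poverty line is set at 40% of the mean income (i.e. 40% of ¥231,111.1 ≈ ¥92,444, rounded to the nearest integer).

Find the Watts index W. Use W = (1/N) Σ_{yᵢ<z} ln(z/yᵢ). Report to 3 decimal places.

0.127

Below the line: ¥40,000, ¥70,000, ¥90,000 (q = 3 of N = 9).
Log gaps: ln(92444/40000) = 0.8377; ln(92444/70000) = 0.2781; ln(92444/90000) = 0.0268.
W = 1.142625 / 9 = 0.127.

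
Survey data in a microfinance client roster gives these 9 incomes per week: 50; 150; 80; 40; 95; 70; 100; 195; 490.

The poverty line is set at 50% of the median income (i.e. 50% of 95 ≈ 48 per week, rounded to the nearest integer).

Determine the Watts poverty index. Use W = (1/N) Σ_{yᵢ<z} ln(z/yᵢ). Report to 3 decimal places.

0.020

Below z: 40 (q = 1 of N = 9).
Log gaps: ln(48/40) = 0.1823.
W = 0.182322 / 9 = 0.020.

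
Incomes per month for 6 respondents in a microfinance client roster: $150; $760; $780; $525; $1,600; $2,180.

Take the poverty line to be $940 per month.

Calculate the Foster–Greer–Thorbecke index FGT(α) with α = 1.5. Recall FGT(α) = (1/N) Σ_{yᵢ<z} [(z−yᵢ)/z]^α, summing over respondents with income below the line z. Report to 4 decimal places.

0.2030

Poor units: $150, $525, $760, $780 (q = 4 of N = 6).
Shortfall ratios: (940−150)/940 = 0.8404; (940−525)/940 = 0.4415; (940−760)/940 = 0.1915; (940−780)/940 = 0.1702.
Raised to α = 1.5: 0.77046; 0.29335; 0.08379; 0.07022.
Sum = 1.217823; FGT(1.5) = 1.217823 / 6 = 0.2030.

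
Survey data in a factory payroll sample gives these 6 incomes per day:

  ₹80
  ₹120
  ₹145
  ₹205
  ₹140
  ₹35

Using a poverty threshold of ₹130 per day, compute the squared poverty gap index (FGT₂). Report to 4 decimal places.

Poor units: ₹35, ₹80, ₹120 (q = 3 of N = 6).
Normalized shortfalls: (130−35)/130 = 0.7308; (130−80)/130 = 0.3846; (130−120)/130 = 0.0769.
Squared: 0.5340; 0.1479; 0.0059.
Sum = 0.687870; P₂ = 0.687870 / 6 = 0.1146.

0.1146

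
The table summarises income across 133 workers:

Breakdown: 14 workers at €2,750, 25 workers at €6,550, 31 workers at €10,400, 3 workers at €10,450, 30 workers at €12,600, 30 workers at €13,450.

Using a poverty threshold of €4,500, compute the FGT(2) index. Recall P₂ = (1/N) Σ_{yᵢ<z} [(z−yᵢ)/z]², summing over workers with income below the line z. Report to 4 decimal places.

0.0159

Incomes under z: 14×€2,750 (q = 14 of N = 133).
Shortfall ratios: (4500−2750)/4500 = 0.3889 (×14).
Squared: 0.1512 (×14).
Sum = 2.117284; P₂ = 2.117284 / 133 = 0.0159.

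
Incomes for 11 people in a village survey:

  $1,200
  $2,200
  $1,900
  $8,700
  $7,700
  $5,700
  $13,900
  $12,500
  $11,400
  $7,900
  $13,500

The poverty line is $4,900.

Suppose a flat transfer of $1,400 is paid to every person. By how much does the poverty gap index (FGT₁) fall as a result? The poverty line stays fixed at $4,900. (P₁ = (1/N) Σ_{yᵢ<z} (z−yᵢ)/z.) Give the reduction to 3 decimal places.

0.078

Before: below the line — $1,200, $1,900, $2,200; poverty gap index (FGT₁) = 0.17440.
After the $1,400 transfer: below the line — $2,600, $3,300, $3,600; poverty gap index (FGT₁) = 0.09647.
Reduction = 0.17440 − 0.09647 = 0.078.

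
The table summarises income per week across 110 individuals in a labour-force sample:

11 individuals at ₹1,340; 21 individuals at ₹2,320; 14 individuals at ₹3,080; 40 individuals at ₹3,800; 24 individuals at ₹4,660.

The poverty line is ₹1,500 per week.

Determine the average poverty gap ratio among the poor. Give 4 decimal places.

0.1067

Below z: 11×₹1,340 (q = 11 of N = 110).
Relative gaps: 0.1067 (×11); sum = 1.173333.
The income-gap ratio divides by q (the poor only): 1.173333 / 11 = 0.1067.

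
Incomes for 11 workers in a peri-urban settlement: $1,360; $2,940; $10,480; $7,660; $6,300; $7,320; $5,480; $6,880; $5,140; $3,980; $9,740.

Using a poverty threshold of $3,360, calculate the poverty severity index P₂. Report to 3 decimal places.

Below z: $1,360, $2,940 (q = 2 of N = 11).
Normalized shortfalls: (3360−1360)/3360 = 0.5952; (3360−2940)/3360 = 0.1250.
Squared: 0.3543; 0.0156.
Sum = 0.369933; P₂ = 0.369933 / 11 = 0.034.

0.034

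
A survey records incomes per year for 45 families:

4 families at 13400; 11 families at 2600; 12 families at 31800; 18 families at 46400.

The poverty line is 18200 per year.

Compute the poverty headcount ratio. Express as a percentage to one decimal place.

15 of the 45 families have income below 18200.
H = 15/45 = 33.3%.

33.3%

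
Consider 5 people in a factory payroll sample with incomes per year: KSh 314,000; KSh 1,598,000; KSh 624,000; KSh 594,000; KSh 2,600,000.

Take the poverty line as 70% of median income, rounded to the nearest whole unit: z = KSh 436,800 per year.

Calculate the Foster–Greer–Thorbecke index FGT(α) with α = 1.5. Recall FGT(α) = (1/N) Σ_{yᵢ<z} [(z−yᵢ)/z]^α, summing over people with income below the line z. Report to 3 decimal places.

Below z: KSh 314,000 (q = 1 of N = 5).
Gap ratios (z−y)/z: (436800−314000)/436800 = 0.2811.
Raised to α = 1.5: 0.14906.
Sum = 0.149064; FGT(1.5) = 0.149064 / 5 = 0.030.

0.030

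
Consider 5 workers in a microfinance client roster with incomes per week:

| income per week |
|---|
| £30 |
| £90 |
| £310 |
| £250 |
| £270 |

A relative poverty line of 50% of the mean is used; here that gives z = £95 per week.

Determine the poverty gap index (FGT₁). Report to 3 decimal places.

Below the line: £30, £90 (q = 2 of N = 5).
Relative gaps: (95−30)/95 = 0.6842; (95−90)/95 = 0.0526.
Σ = 0.736842. Dividing by the full population N = 5 gives P₁ = 0.147.

0.147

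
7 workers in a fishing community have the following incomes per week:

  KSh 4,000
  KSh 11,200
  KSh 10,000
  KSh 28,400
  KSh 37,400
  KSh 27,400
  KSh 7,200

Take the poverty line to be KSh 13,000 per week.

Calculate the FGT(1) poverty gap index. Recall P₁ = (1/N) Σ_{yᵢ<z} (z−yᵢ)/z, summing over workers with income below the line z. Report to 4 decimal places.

0.2154

Below z: KSh 4,000, KSh 7,200, KSh 10,000, KSh 11,200 (q = 4 of N = 7).
Relative gaps: (13000−4000)/13000 = 0.6923; (13000−7200)/13000 = 0.4462; (13000−10000)/13000 = 0.2308; (13000−11200)/13000 = 0.1385.
Sum of shortfalls = 1.507692; P₁ averages over all N: 1.507692 / 7 = 0.2154.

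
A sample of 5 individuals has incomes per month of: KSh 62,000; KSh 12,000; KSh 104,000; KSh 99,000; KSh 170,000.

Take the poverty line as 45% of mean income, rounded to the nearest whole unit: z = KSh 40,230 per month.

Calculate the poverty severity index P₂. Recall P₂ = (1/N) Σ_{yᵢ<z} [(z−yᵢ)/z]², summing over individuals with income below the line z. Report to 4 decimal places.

Below z: KSh 12,000 (q = 1 of N = 5).
Gap ratios (z−y)/z: (40230−12000)/40230 = 0.7017.
Squared: 0.4924.
Sum = 0.492404; P₂ = 0.492404 / 5 = 0.0985.

0.0985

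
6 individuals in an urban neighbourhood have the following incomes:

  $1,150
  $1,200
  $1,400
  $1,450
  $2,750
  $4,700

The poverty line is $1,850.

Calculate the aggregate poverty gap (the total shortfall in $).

$2,200

Incomes under z: $1,150, $1,200, $1,400, $1,450 (q = 4 of N = 6).
Individual gaps: 1850−1150 = 700; 1850−1200 = 650; 1850−1400 = 450; 1850−1450 = 400.
Aggregate gap = $2,200.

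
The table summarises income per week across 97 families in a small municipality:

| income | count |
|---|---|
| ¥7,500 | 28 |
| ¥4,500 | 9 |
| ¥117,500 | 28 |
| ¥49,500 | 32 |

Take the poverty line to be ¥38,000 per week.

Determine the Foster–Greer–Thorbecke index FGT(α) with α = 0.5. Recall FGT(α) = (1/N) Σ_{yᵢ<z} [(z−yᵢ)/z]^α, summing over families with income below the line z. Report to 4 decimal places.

0.3457

Incomes under z: 9×¥4,500, 28×¥7,500 (q = 37 of N = 97).
Gap ratios (z−y)/z: (38000−4500)/38000 = 0.8816 (×9); (38000−7500)/38000 = 0.8026 (×28).
Raised to α = 0.5: 0.93892 (×9); 0.89590 (×28).
Sum = 33.535437; FGT(0.5) = 33.535437 / 97 = 0.3457.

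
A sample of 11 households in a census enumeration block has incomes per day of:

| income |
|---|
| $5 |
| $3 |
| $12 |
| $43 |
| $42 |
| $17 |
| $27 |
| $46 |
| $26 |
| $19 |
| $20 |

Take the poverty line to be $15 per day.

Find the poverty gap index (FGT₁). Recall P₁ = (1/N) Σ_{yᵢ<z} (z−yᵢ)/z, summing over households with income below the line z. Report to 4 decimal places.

Poor units: $3, $5, $12 (q = 3 of N = 11).
Relative gaps: (15−3)/15 = 0.8000; (15−5)/15 = 0.6667; (15−12)/15 = 0.2000.
Sum of shortfalls = 1.666667; P₁ averages over all N: 1.666667 / 11 = 0.1515.

0.1515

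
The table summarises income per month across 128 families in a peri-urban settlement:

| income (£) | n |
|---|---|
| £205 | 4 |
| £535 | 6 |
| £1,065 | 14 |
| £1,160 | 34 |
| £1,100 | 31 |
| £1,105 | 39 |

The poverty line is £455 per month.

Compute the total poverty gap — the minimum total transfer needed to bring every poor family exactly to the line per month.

Poor units: 4×£205 (q = 4 of N = 128).
Individual gaps: 4×(455−205) = 1000.
Aggregate gap = £1,000.

£1,000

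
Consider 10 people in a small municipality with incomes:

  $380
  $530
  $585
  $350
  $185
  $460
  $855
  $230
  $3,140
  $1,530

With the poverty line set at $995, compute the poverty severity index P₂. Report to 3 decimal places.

0.275

Below the line: $185, $230, $350, $380, $460, $530, $585, $855 (q = 8 of N = 10).
Relative gaps: (995−185)/995 = 0.8141; (995−230)/995 = 0.7688; (995−350)/995 = 0.6482; (995−380)/995 = 0.6181; (995−460)/995 = 0.5377; (995−530)/995 = 0.4673; (995−585)/995 = 0.4121; (995−855)/995 = 0.1407.
Squared: 0.6627; 0.5911; 0.4202; 0.3820; 0.2891; 0.2184; 0.1698; 0.0198.
Sum = 2.753188; P₂ = 2.753188 / 10 = 0.275.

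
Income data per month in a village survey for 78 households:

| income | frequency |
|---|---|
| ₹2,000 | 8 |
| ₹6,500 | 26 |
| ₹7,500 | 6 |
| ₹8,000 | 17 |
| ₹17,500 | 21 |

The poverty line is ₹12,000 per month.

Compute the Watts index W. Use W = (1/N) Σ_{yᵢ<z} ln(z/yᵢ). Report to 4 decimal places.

Below z: 8×₹2,000, 26×₹6,500, 6×₹7,500, 17×₹8,000 (q = 57 of N = 78).
Log gaps: ln(12000/2000) = 1.7918 (×8); ln(12000/6500) = 0.6131 (×26); ln(12000/7500) = 0.4700 (×6); ln(12000/8000) = 0.4055 (×17).
W = 39.987721 / 78 = 0.5127.

0.5127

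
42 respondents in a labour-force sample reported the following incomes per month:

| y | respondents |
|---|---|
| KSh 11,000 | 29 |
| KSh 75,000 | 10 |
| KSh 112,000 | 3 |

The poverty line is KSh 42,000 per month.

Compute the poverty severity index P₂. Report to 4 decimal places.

Poor units: 29×KSh 11,000 (q = 29 of N = 42).
Gap ratios (z−y)/z: (42000−11000)/42000 = 0.7381 (×29).
Squared: 0.5448 (×29).
Sum = 15.798753; P₂ = 15.798753 / 42 = 0.3762.

0.3762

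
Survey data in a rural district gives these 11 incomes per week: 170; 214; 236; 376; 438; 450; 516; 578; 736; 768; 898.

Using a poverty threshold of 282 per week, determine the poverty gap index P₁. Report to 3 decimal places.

0.073

Incomes under z: 170, 214, 236 (q = 3 of N = 11).
Relative gaps: (282−170)/282 = 0.3972; (282−214)/282 = 0.2411; (282−236)/282 = 0.1631.
Σ = 0.801418. Dividing by the full population N = 11 gives P₁ = 0.073.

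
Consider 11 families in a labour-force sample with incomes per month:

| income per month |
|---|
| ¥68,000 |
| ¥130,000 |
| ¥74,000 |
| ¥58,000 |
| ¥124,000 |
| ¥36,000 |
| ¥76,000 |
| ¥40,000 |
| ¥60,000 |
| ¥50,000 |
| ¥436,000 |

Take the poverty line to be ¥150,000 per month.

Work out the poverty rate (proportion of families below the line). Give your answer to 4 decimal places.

10 of the 11 families have income below ¥150,000.
H = 10/11 = 0.9091.

0.9091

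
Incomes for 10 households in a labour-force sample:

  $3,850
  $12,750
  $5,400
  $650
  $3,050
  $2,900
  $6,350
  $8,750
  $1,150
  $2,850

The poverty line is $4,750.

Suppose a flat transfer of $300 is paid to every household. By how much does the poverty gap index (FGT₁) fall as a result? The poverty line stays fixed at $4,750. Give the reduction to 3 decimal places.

Before: below the line — $650, $1,150, $2,850, $2,900, $3,050, $3,850; poverty gap index (FGT₁) = 0.29579.
After the $300 transfer: below the line — $950, $1,450, $3,150, $3,200, $3,350, $4,150; poverty gap index (FGT₁) = 0.25789.
Reduction = 0.29579 − 0.25789 = 0.038.

0.038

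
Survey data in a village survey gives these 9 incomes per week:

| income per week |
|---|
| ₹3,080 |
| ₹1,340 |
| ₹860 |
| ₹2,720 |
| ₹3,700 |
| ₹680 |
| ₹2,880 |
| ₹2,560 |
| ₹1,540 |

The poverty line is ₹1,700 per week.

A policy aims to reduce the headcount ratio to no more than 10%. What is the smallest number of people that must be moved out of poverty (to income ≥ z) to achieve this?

4 of the 9 people are poor, so H = 4/9 = 0.444.
A headcount ratio of at most 10% allows at most ⌊0.10 × 9⌋ = 0 poor people.
So at least 4 − 0 = 4 must be lifted.

4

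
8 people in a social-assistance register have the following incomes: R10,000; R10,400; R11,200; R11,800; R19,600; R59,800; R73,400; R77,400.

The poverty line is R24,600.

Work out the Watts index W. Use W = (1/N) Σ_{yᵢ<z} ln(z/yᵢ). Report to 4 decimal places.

Poor units: R10,000, R10,400, R11,200, R11,800, R19,600 (q = 5 of N = 8).
Log gaps: ln(24600/10000) = 0.9002; ln(24600/10400) = 0.8609; ln(24600/11200) = 0.7868; ln(24600/11800) = 0.7346; ln(24600/19600) = 0.2272.
W = 3.509798 / 8 = 0.4387.

0.4387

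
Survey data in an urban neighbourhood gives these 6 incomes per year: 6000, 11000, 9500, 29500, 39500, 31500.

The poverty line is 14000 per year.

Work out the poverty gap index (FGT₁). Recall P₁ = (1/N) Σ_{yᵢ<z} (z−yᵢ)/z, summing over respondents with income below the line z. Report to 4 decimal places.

Poor units: 6000, 9500, 11000 (q = 3 of N = 6).
Shortfall ratios: (14000−6000)/14000 = 0.5714; (14000−9500)/14000 = 0.3214; (14000−11000)/14000 = 0.2143.
Σ = 1.107143. Dividing by the full population N = 6 gives P₁ = 0.1845.

0.1845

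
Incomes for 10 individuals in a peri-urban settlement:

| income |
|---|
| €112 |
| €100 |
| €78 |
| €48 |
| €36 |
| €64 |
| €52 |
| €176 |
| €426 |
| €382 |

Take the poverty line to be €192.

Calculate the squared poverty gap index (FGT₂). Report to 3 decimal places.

Incomes under z: €36, €48, €52, €64, €78, €100, €112, €176 (q = 8 of N = 10).
Shortfall ratios: (192−36)/192 = 0.8125; (192−48)/192 = 0.7500; (192−52)/192 = 0.7292; (192−64)/192 = 0.6667; (192−78)/192 = 0.5938; (192−100)/192 = 0.4792; (192−112)/192 = 0.4167; (192−176)/192 = 0.0833.
Squared: 0.6602; 0.5625; 0.5317; 0.4444; 0.3525; 0.2296; 0.1736; 0.0069.
Sum = 2.961480; P₂ = 2.961480 / 10 = 0.296.

0.296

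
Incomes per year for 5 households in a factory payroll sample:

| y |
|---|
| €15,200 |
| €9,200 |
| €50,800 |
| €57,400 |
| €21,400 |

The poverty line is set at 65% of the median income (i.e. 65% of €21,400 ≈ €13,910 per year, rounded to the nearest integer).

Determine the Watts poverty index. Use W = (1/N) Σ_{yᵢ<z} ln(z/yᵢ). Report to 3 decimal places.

Incomes under z: €9,200 (q = 1 of N = 5).
Log shortfalls: ln(13910/9200) = 0.4134.
W = 0.413405 / 5 = 0.083.

0.083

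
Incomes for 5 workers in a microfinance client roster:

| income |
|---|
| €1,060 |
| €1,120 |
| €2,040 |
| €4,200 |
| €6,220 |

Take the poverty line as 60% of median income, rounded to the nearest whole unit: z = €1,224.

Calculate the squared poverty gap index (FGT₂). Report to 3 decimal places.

0.005

Poor units: €1,060, €1,120 (q = 2 of N = 5).
Normalized shortfalls: (1224−1060)/1224 = 0.1340; (1224−1120)/1224 = 0.0850.
Squared: 0.0180; 0.0072.
Sum = 0.025172; P₂ = 0.025172 / 5 = 0.005.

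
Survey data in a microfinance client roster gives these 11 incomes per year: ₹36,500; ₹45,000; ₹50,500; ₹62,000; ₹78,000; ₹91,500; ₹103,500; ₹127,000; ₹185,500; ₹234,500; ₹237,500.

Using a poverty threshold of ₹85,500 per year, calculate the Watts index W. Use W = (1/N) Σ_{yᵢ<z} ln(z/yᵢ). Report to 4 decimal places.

Below the line: ₹36,500, ₹45,000, ₹50,500, ₹62,000, ₹78,000 (q = 5 of N = 11).
Log gaps: ln(85500/36500) = 0.8512; ln(85500/45000) = 0.6419; ln(85500/50500) = 0.5265; ln(85500/62000) = 0.3214; ln(85500/78000) = 0.0918.
W = 2.432791 / 11 = 0.2212.

0.2212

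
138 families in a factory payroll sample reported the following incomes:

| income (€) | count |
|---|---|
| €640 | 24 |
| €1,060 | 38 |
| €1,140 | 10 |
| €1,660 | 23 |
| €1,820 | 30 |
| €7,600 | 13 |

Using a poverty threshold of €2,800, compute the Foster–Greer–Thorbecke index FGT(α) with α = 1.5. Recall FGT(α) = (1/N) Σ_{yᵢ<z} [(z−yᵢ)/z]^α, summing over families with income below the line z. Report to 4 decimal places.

Poor units: 24×€640, 38×€1,060, 10×€1,140, 23×€1,660, 30×€1,820 (q = 125 of N = 138).
Relative gaps: (2800−640)/2800 = 0.7714 (×24); (2800−1060)/2800 = 0.6214 (×38); (2800−1140)/2800 = 0.5929 (×10); (2800−1660)/2800 = 0.4071 (×23); (2800−1820)/2800 = 0.3500 (×30).
Raised to α = 1.5: 0.67755 (×24); 0.48988 (×38); 0.45648 (×10); 0.25979 (×23); 0.20706 (×30).
Sum = 51.628458; FGT(1.5) = 51.628458 / 138 = 0.3741.

0.3741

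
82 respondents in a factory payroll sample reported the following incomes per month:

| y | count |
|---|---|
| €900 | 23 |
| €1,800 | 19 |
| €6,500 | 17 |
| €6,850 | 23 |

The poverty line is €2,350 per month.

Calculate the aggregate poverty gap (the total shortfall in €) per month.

Incomes under z: 23×€900, 19×€1,800 (q = 42 of N = 82).
Individual gaps: 23×(2350−900) = 33350; 19×(2350−1800) = 10450.
Aggregate gap = €43,800.

€43,800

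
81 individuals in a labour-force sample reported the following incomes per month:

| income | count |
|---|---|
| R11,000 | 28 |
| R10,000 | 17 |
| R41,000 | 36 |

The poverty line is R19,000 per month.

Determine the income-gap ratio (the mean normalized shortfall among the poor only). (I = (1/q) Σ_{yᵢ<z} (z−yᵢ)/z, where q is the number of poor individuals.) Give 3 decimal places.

0.441

Incomes under z: 17×R10,000, 28×R11,000 (q = 45 of N = 81).
Shortfall ratios (z−y)/z: 0.4737 (×17), 0.4211 (×28); sum = 19.842105.
I averages over the q = 45 poor units only: 19.842105 / 45 = 0.441.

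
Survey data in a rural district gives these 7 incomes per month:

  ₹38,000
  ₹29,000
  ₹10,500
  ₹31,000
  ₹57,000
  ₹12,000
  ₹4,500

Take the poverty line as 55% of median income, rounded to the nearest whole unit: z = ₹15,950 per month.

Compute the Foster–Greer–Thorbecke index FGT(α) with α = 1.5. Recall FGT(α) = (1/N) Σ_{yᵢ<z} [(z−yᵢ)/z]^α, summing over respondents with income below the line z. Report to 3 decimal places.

Below z: ₹4,500, ₹10,500, ₹12,000 (q = 3 of N = 7).
Normalized shortfalls: (15950−4500)/15950 = 0.7179; (15950−10500)/15950 = 0.3417; (15950−12000)/15950 = 0.2476.
Raised to α = 1.5: 0.60823; 0.19973; 0.12324.
Sum = 0.931205; FGT(1.5) = 0.931205 / 7 = 0.133.

0.133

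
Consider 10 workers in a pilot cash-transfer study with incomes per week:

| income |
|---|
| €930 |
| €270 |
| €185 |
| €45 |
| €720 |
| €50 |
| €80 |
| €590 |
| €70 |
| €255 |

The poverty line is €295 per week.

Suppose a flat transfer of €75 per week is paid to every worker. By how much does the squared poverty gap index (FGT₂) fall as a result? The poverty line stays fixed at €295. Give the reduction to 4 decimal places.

Before: below the line — €45, €50, €70, €80, €185, €255, €270; squared poverty gap index (FGT₂) = 0.268544.
After the €75 transfer: below the line — €120, €125, €145, €155, €260; squared poverty gap index (FGT₂) = 0.118184.
Reduction = 0.268544 − 0.118184 = 0.1504.

0.1504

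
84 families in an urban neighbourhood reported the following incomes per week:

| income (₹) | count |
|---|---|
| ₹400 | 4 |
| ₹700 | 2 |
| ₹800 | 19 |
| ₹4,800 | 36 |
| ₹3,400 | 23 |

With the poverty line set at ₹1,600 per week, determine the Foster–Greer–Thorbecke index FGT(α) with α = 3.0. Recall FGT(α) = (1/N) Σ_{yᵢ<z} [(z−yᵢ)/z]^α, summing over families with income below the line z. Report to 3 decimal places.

0.053

Incomes under z: 4×₹400, 2×₹700, 19×₹800 (q = 25 of N = 84).
Gap ratios (z−y)/z: (1600−400)/1600 = 0.7500 (×4); (1600−700)/1600 = 0.5625 (×2); (1600−800)/1600 = 0.5000 (×19).
Raised to α = 3.0: 0.42188 (×4); 0.17798 (×2); 0.12500 (×19).
Sum = 4.418457; FGT(3.0) = 4.418457 / 84 = 0.053.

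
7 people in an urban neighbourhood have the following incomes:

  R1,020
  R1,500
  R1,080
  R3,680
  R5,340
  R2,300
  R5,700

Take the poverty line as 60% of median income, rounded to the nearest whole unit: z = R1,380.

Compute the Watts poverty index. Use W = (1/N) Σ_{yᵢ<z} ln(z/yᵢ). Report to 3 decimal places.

Poor units: R1,020, R1,080 (q = 2 of N = 7).
Log gaps: ln(1380/1020) = 0.3023; ln(1380/1080) = 0.2451.
W = 0.547403 / 7 = 0.078.

0.078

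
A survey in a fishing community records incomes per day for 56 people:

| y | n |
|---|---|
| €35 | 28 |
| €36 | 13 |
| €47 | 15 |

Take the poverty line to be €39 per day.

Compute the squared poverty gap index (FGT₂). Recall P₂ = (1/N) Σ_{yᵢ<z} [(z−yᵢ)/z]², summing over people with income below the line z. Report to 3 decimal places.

0.007

Below z: 28×€35, 13×€36 (q = 41 of N = 56).
Gap ratios (z−y)/z: (39−35)/39 = 0.1026 (×28); (39−36)/39 = 0.0769 (×13).
Squared: 0.0105 (×28); 0.0059 (×13).
Sum = 0.371466; P₂ = 0.371466 / 56 = 0.007.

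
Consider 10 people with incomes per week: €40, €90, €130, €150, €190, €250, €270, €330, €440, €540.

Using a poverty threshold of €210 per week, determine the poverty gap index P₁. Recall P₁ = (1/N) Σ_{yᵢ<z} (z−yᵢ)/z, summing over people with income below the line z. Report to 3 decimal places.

0.214

Incomes under z: €40, €90, €130, €150, €190 (q = 5 of N = 10).
Shortfall ratios: (210−40)/210 = 0.8095; (210−90)/210 = 0.5714; (210−130)/210 = 0.3810; (210−150)/210 = 0.2857; (210−190)/210 = 0.0952.
Σ = 2.142857. Dividing by the full population N = 10 gives P₁ = 0.214.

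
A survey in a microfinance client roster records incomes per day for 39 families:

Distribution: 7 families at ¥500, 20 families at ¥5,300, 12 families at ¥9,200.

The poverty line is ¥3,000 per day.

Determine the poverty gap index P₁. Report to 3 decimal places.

0.150

Below the line: 7×¥500 (q = 7 of N = 39).
Relative gaps: (3000−500)/3000 = 0.8333 (×7).
Sum of shortfalls = 5.833333; P₁ averages over all N: 5.833333 / 39 = 0.150.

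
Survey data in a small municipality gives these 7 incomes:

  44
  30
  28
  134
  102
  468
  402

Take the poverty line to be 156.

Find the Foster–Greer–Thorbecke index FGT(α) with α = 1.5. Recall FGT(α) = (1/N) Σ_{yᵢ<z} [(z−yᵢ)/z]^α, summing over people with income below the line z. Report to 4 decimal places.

0.3334

Incomes under z: 28, 30, 44, 102, 134 (q = 5 of N = 7).
Gap ratios (z−y)/z: (156−28)/156 = 0.8205; (156−30)/156 = 0.8077; (156−44)/156 = 0.7179; (156−102)/156 = 0.3462; (156−134)/156 = 0.1410.
Raised to α = 1.5: 0.74324; 0.72589; 0.60833; 0.20366; 0.05296.
Sum = 2.334075; FGT(1.5) = 2.334075 / 7 = 0.3334.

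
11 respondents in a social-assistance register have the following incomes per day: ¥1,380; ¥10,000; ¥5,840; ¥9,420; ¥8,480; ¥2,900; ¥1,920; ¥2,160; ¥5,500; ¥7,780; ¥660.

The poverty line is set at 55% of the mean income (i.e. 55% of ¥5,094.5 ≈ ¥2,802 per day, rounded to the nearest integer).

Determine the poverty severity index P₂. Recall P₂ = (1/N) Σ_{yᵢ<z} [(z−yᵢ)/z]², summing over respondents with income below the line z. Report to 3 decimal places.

0.090

Below the line: ¥660, ¥1,380, ¥1,920, ¥2,160 (q = 4 of N = 11).
Gap ratios (z−y)/z: (2802−660)/2802 = 0.7645; (2802−1380)/2802 = 0.5075; (2802−1920)/2802 = 0.3148; (2802−2160)/2802 = 0.2291.
Squared: 0.5844; 0.2576; 0.0991; 0.0525.
Sum = 0.993521; P₂ = 0.993521 / 11 = 0.090.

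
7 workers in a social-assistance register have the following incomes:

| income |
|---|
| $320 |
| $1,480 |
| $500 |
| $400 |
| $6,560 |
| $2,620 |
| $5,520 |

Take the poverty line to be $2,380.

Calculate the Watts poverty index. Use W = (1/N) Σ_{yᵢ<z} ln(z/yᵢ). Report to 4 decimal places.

0.8322

Below z: $320, $400, $500, $1,480 (q = 4 of N = 7).
Log gaps: ln(2380/320) = 2.0065; ln(2380/400) = 1.7834; ln(2380/500) = 1.5602; ln(2380/1480) = 0.4751.
W = 5.825232 / 7 = 0.8322.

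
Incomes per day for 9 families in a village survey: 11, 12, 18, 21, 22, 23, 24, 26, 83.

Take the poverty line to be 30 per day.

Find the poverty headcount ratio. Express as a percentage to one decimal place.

88.9%

8 of the 9 families have income below 30.
H = 8/9 = 88.9%.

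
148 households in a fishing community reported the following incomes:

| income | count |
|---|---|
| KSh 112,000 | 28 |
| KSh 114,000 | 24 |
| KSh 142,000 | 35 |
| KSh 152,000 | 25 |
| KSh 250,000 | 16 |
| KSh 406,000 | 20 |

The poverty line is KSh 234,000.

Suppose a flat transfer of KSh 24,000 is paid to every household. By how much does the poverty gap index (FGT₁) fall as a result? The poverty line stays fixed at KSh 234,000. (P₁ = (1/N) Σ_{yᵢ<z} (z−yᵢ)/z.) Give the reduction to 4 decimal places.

0.0776

Before: below the line — 28×KSh 112,000, 24×KSh 114,000, 35×KSh 142,000, 25×KSh 152,000; poverty gap index (FGT₁) = 0.333969.
After the KSh 24,000 transfer: below the line — 28×KSh 136,000, 24×KSh 138,000, 35×KSh 166,000, 25×KSh 176,000; poverty gap index (FGT₁) = 0.256353.
Reduction = 0.333969 − 0.256353 = 0.0776.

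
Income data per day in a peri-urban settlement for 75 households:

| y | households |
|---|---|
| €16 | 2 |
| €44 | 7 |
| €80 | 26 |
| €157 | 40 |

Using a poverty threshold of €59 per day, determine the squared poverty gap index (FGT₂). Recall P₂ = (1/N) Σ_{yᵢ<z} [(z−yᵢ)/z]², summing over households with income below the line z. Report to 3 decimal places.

0.020

Poor units: 2×€16, 7×€44 (q = 9 of N = 75).
Gap ratios (z−y)/z: (59−16)/59 = 0.7288 (×2); (59−44)/59 = 0.2542 (×7).
Squared: 0.5312 (×2); 0.0646 (×7).
Sum = 1.514795; P₂ = 1.514795 / 75 = 0.020.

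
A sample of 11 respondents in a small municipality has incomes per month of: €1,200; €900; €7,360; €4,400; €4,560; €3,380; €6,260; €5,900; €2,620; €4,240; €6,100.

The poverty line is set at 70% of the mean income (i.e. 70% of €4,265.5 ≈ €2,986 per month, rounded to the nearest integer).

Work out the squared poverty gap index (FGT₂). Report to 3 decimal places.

0.078

Poor units: €900, €1,200, €2,620 (q = 3 of N = 11).
Gap ratios (z−y)/z: (2986−900)/2986 = 0.6986; (2986−1200)/2986 = 0.5981; (2986−2620)/2986 = 0.1226.
Squared: 0.4880; 0.3578; 0.0150.
Sum = 0.860810; P₂ = 0.860810 / 11 = 0.078.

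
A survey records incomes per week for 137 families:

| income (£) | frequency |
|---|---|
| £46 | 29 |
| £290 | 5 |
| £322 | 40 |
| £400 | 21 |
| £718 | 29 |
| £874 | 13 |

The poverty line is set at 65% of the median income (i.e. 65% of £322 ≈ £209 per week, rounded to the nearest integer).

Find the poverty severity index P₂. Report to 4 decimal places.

Below the line: 29×£46 (q = 29 of N = 137).
Normalized shortfalls: (209−46)/209 = 0.7799 (×29).
Squared: 0.6083 (×29).
Sum = 17.639271; P₂ = 17.639271 / 137 = 0.1288.

0.1288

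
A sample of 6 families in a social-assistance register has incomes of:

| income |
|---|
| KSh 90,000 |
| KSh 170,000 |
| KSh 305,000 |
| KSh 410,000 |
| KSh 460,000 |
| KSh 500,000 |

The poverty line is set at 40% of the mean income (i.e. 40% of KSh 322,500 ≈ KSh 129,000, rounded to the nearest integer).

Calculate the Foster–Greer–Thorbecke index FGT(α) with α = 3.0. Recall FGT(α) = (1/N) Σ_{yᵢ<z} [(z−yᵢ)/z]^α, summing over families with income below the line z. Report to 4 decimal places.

Poor units: KSh 90,000 (q = 1 of N = 6).
Shortfall ratios: (129000−90000)/129000 = 0.3023.
Raised to α = 3.0: 0.02763.
Sum = 0.027633; FGT(3.0) = 0.027633 / 6 = 0.0046.

0.0046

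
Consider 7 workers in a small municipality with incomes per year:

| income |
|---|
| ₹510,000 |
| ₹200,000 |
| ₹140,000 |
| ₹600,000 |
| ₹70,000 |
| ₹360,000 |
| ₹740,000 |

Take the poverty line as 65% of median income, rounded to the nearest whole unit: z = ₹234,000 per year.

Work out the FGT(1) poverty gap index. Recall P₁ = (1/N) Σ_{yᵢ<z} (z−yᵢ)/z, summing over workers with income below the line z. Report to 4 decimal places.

0.1783

Below z: ₹70,000, ₹140,000, ₹200,000 (q = 3 of N = 7).
Relative gaps: (234000−70000)/234000 = 0.7009; (234000−140000)/234000 = 0.4017; (234000−200000)/234000 = 0.1453.
Sum of shortfalls = 1.247863; P₁ averages over all N: 1.247863 / 7 = 0.1783.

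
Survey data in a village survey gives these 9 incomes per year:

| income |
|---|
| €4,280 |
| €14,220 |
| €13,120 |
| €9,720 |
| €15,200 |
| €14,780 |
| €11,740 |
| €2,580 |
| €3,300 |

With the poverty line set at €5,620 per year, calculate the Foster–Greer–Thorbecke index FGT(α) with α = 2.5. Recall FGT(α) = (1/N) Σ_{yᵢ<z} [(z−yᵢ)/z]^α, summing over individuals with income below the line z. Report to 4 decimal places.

0.0392

Below z: €2,580, €3,300, €4,280 (q = 3 of N = 9).
Shortfall ratios: (5620−2580)/5620 = 0.5409; (5620−3300)/5620 = 0.4128; (5620−4280)/5620 = 0.2384.
Raised to α = 2.5: 0.21520; 0.10949; 0.02776.
Sum = 0.352452; FGT(2.5) = 0.352452 / 9 = 0.0392.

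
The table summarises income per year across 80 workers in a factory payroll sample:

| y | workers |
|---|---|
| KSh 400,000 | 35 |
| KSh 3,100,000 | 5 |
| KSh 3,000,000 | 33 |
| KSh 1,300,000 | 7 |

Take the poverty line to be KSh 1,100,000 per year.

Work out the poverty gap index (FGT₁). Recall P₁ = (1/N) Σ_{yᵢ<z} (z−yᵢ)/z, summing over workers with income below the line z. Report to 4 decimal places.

Below the line: 35×KSh 400,000 (q = 35 of N = 80).
Relative gaps: (1100000−400000)/1100000 = 0.6364 (×35).
Sum of shortfalls = 22.272727; P₁ averages over all N: 22.272727 / 80 = 0.2784.

0.2784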